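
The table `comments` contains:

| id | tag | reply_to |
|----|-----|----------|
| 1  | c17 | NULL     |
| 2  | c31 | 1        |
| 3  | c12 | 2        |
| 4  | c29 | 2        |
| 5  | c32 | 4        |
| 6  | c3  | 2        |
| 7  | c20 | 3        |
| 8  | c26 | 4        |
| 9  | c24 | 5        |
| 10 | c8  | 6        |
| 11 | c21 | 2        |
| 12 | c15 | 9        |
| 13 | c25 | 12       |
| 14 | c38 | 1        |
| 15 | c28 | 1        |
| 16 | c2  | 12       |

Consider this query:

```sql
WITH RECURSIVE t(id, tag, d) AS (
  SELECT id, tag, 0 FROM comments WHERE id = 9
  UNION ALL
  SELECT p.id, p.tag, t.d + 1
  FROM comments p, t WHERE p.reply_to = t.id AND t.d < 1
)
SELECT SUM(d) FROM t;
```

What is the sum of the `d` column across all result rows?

Base: id=9 (c24) at d 0.
Iteration 1: rows with reply_to in {9} -> c15 (id 12, d 1).
Iteration 2: d < 1 fails for all current rows; recursion stops.
SUM(d) = 0 + 1 = 1.

1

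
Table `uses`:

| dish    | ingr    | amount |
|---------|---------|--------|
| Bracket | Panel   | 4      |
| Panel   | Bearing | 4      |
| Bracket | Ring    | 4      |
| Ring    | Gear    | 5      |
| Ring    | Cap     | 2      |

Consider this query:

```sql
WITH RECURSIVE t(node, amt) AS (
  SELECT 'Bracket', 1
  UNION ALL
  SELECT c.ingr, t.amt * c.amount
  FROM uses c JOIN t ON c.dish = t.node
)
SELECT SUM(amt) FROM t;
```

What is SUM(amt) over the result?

Base: (Bracket, amt=1).
Iteration 1: components of {Bracket} -> Panel = 1*4 = 4, Ring = 1*4 = 4.
Iteration 2: components of {Panel,Ring} -> Bearing = 4*4 = 16, Cap = 4*2 = 8, Gear = 4*5 = 20.
Iteration 3: no further components; recursion stops.
SUM(amt) = 1 + 4 + 4 + 16 + 20 + 8 = 53.

53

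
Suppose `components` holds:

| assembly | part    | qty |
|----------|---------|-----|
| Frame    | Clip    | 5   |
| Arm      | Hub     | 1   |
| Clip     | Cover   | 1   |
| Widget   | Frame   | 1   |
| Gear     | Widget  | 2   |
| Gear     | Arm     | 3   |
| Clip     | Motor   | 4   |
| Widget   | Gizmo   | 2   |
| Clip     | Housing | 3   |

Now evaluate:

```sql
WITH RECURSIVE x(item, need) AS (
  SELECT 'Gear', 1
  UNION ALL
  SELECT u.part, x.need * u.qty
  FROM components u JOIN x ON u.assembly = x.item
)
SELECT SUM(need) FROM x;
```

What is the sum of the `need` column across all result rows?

105

Base: (Gear, need=1).
Iteration 1: components of {Gear} -> Arm = 1*3 = 3, Widget = 1*2 = 2.
Iteration 2: components of {Arm,Widget} -> Frame = 2*1 = 2, Gizmo = 2*2 = 4, Hub = 3*1 = 3.
Iteration 3: components of {Frame,Gizmo,Hub} -> Clip = 2*5 = 10.
Iteration 4: components of {Clip} -> Cover = 10*1 = 10, Housing = 10*3 = 30, Motor = 10*4 = 40.
Iteration 5: no further components; recursion stops.
SUM(need) = 1 + 2 + 3 + 2 + 4 + 3 + 10 + 10 + 30 + 40 = 105.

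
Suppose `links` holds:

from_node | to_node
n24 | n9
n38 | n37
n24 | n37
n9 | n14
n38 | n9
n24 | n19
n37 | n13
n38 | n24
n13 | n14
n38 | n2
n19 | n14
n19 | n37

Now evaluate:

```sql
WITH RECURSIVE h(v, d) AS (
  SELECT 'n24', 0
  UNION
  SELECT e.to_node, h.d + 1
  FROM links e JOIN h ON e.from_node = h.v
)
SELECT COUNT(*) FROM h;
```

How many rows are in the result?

Base: (n24, d=0).
Iteration 1: edges from {n24} -> (n19, d=1), (n37, d=1), (n9, d=1).
Iteration 2: edges from {n19,n37,n9} -> (n13, d=2), (n14, d=2), (n37, d=2). [UNION drops 1 duplicate row(s)]
Iteration 3: edges from {n13,n14,n37} -> (n13, d=3), (n14, d=3).
Iteration 4: edges from {n13,n14} -> (n14, d=4).
Iteration 5: no outgoing edges from {n14}; recursion stops.
Total rows emitted: 10.

10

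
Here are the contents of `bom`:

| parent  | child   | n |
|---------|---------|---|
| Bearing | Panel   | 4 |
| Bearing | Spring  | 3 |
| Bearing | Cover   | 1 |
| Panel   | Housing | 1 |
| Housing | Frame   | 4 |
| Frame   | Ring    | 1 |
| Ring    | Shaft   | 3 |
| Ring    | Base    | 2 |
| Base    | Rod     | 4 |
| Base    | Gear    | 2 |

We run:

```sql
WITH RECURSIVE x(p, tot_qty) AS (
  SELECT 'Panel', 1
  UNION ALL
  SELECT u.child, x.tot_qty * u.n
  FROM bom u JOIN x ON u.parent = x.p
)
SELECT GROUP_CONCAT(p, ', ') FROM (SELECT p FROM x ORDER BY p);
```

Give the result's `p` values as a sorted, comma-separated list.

Base: (Panel, tot_qty=1).
Iteration 1: components of {Panel} -> Housing = 1*1 = 1.
Iteration 2: components of {Housing} -> Frame = 1*4 = 4.
Iteration 3: components of {Frame} -> Ring = 4*1 = 4.
Iteration 4: components of {Ring} -> Base = 4*2 = 8, Shaft = 4*3 = 12.
Iteration 5: components of {Base,Shaft} -> Gear = 8*2 = 16, Rod = 8*4 = 32.
Iteration 6: no further components; recursion stops.

Base, Frame, Gear, Housing, Panel, Ring, Rod, Shaft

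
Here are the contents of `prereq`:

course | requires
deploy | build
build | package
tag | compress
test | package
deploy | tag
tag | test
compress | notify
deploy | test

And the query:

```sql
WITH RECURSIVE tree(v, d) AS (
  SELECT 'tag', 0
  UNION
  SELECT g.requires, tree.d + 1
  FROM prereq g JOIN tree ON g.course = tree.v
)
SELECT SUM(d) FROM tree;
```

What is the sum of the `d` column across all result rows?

6

Base: (tag, d=0).
Iteration 1: edges from {tag} -> (compress, d=1), (test, d=1).
Iteration 2: edges from {compress,test} -> (notify, d=2), (package, d=2).
Iteration 3: no outgoing edges from {notify,package}; recursion stops.
SUM(d) = 0 + 1 + 1 + 2 + 2 = 6.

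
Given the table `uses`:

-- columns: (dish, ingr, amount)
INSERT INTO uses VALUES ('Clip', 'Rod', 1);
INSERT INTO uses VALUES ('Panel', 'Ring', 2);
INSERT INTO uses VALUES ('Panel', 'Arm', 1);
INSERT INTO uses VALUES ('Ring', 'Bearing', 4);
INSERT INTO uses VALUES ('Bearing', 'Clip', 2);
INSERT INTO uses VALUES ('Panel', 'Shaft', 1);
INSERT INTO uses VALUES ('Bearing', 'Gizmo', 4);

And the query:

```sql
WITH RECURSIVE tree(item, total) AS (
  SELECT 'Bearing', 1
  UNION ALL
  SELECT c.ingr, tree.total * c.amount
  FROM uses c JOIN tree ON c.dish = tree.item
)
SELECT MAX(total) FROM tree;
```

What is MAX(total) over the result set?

Base: (Bearing, total=1).
Iteration 1: components of {Bearing} -> Clip = 1*2 = 2, Gizmo = 1*4 = 4.
Iteration 2: components of {Clip,Gizmo} -> Rod = 2*1 = 2.
Iteration 3: no further components; recursion stops.
total values: 1, 2, 4, 2; the maximum is 4.

4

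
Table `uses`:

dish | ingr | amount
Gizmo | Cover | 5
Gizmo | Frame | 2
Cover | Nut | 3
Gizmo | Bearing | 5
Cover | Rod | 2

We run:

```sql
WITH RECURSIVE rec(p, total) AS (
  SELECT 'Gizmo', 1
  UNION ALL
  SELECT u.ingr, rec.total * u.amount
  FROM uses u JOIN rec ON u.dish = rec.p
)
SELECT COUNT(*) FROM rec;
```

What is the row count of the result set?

6

Base: (Gizmo, total=1).
Iteration 1: components of {Gizmo} -> Bearing = 1*5 = 5, Cover = 1*5 = 5, Frame = 1*2 = 2.
Iteration 2: components of {Bearing,Cover,Frame} -> Nut = 5*3 = 15, Rod = 5*2 = 10.
Iteration 3: no further components; recursion stops.
Total rows emitted: 6.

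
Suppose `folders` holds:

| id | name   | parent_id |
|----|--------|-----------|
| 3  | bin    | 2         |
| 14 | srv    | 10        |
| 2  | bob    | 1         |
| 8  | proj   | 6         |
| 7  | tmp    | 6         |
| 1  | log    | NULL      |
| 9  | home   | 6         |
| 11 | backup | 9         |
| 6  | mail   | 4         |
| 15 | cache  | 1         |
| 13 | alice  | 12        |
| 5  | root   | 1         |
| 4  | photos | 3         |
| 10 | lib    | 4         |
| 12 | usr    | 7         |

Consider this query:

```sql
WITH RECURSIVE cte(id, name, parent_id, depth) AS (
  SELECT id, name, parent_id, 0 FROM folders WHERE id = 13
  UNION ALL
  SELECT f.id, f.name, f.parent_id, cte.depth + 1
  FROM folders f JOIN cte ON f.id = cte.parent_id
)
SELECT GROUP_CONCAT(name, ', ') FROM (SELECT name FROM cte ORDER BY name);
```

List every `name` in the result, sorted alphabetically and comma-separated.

alice, bin, bob, log, mail, photos, tmp, usr

Base: id=13 (alice), parent_id=12, depth 0.
Iteration 1: join on id=12 -> usr (id 12, parent_id=7, depth 1).
Iteration 2: join on id=7 -> tmp (id 7, parent_id=6, depth 2).
Iteration 3: join on id=6 -> mail (id 6, parent_id=4, depth 3).
Iteration 4: join on id=4 -> photos (id 4, parent_id=3, depth 4).
Iteration 5: join on id=3 -> bin (id 3, parent_id=2, depth 5).
Iteration 6: join on id=2 -> bob (id 2, parent_id=1, depth 6).
Iteration 7: join on id=1 -> log (id 1, parent_id=NULL, depth 7).
Iteration 8: parent_id is NULL; no match; recursion stops.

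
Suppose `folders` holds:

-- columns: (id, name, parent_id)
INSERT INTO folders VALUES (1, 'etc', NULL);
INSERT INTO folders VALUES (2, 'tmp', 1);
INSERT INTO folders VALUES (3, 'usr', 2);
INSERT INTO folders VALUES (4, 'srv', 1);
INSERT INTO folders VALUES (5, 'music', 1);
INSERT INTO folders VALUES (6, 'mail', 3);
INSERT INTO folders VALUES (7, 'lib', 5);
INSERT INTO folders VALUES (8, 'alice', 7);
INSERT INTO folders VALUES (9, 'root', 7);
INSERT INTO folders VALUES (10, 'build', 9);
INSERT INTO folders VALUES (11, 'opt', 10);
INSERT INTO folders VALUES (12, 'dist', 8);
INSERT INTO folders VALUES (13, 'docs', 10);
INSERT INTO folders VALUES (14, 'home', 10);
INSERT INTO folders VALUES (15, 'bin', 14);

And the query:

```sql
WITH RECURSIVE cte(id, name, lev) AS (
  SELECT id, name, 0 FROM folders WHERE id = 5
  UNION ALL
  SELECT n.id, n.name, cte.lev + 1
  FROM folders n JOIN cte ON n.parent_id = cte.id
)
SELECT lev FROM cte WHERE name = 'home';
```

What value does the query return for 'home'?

Base: id=5 (music) at lev 0.
Iteration 1: rows with parent_id in {5} -> lib (id 7, lev 1).
Iteration 2: rows with parent_id in {7} -> alice (id 8, lev 2), root (id 9, lev 2).
Iteration 3: rows with parent_id in {8,9} -> build (id 10, lev 3), dist (id 12, lev 3).
Iteration 4: rows with parent_id in {10,12} -> opt (id 11, lev 4), docs (id 13, lev 4), home (id 14, lev 4).
Iteration 5: rows with parent_id in {11,13,14} -> bin (id 15, lev 5).
Iteration 6: no rows with parent_id in {15}; recursion stops.

4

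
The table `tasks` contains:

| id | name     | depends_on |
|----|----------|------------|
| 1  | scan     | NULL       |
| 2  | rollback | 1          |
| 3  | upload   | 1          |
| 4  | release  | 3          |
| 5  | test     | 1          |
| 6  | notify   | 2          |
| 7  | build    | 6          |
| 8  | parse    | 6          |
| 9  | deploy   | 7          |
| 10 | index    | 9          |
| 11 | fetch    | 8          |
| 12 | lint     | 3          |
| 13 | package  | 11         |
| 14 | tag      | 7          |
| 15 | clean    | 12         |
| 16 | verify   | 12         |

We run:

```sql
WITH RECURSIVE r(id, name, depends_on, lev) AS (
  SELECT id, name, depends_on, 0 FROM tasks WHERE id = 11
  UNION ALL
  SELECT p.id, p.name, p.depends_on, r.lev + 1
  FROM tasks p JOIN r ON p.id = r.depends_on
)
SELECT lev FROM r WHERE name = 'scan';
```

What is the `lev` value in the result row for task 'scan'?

4

Base: id=11 (fetch), depends_on=8, lev 0.
Iteration 1: join on id=8 -> parse (id 8, depends_on=6, lev 1).
Iteration 2: join on id=6 -> notify (id 6, depends_on=2, lev 2).
Iteration 3: join on id=2 -> rollback (id 2, depends_on=1, lev 3).
Iteration 4: join on id=1 -> scan (id 1, depends_on=NULL, lev 4).
Iteration 5: depends_on is NULL; no match; recursion stops.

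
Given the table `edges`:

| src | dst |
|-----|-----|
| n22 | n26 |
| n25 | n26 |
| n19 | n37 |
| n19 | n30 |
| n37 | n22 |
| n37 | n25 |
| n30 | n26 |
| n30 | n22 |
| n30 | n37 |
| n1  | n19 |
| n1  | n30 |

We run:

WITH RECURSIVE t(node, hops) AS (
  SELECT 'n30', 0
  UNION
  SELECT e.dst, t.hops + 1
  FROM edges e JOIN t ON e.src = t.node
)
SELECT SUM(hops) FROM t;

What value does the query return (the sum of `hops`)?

12

Base: (n30, hops=0).
Iteration 1: edges from {n30} -> (n22, hops=1), (n26, hops=1), (n37, hops=1).
Iteration 2: edges from {n22,n26,n37} -> (n22, hops=2), (n25, hops=2), (n26, hops=2).
Iteration 3: edges from {n22,n25,n26} -> (n26, hops=3). [UNION drops 1 duplicate row(s)]
Iteration 4: no outgoing edges from {n26}; recursion stops.
SUM(hops) = 0 + 1 + 1 + 1 + 2 + 2 + 2 + 3 = 12.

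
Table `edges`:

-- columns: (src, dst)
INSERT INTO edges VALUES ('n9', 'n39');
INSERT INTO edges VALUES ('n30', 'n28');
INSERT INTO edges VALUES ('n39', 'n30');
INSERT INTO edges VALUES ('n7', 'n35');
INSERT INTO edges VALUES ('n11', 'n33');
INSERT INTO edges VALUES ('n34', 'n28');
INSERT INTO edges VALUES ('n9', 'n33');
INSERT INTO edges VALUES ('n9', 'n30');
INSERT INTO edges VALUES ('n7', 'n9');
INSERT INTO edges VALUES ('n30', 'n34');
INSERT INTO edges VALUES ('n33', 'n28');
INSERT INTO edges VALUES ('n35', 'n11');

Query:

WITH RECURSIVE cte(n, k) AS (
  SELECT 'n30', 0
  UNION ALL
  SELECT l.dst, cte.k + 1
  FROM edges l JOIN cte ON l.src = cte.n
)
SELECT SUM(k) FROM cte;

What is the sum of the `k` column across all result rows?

Base: (n30, k=0).
Iteration 1: edges from {n30} -> (n28, k=1), (n34, k=1).
Iteration 2: edges from {n28,n34} -> (n28, k=2).
Iteration 3: no outgoing edges from {n28}; recursion stops.
SUM(k) = 0 + 1 + 1 + 2 = 4.

4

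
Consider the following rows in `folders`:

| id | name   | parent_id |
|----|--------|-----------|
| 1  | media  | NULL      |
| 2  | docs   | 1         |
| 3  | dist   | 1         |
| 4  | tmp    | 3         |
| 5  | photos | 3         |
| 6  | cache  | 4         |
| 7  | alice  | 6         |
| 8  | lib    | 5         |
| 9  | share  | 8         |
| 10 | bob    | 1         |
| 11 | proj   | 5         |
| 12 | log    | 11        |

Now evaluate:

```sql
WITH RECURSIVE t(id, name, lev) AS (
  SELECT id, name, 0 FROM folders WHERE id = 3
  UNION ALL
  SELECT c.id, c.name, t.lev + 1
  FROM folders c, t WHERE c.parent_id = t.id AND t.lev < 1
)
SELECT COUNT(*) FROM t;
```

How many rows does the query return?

3

Base: id=3 (dist) at lev 0.
Iteration 1: rows with parent_id in {3} -> tmp (id 4, lev 1), photos (id 5, lev 1).
Iteration 2: lev < 1 fails for all current rows; recursion stops.
Total rows emitted: 3.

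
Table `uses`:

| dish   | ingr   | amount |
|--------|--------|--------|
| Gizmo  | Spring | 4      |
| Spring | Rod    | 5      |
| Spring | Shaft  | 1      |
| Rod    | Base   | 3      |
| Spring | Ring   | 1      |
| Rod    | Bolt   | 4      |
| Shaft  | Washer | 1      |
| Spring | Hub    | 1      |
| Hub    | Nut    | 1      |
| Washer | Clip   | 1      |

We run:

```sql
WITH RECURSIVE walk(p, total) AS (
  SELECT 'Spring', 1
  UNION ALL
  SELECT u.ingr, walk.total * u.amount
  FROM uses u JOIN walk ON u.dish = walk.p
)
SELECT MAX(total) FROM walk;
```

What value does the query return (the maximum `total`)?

Base: (Spring, total=1).
Iteration 1: components of {Spring} -> Hub = 1*1 = 1, Ring = 1*1 = 1, Rod = 1*5 = 5, Shaft = 1*1 = 1.
Iteration 2: components of {Hub,Ring,Rod,Shaft} -> Base = 5*3 = 15, Bolt = 5*4 = 20, Nut = 1*1 = 1, Washer = 1*1 = 1.
Iteration 3: components of {Base,Bolt,Nut,Washer} -> Clip = 1*1 = 1.
Iteration 4: no further components; recursion stops.
total values: 1, 5, 1, 1, 1, 15, 20, 1, 1, 1; the maximum is 20.

20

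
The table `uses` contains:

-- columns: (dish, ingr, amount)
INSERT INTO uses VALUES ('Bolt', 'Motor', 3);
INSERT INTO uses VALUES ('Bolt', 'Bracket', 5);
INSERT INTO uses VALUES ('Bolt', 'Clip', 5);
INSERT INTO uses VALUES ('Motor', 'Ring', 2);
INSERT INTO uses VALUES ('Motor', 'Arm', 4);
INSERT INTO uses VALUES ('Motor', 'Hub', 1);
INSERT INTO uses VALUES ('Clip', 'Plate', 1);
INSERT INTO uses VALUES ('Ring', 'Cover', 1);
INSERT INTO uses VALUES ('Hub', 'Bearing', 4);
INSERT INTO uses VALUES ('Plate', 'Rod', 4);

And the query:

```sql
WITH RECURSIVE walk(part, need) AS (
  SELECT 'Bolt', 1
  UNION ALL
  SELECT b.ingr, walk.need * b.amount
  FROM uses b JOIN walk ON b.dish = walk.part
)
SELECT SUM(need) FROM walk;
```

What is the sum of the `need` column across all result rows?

Base: (Bolt, need=1).
Iteration 1: components of {Bolt} -> Bracket = 1*5 = 5, Clip = 1*5 = 5, Motor = 1*3 = 3.
Iteration 2: components of {Bracket,Clip,Motor} -> Arm = 3*4 = 12, Hub = 3*1 = 3, Plate = 5*1 = 5, Ring = 3*2 = 6.
Iteration 3: components of {Arm,Hub,Plate,Ring} -> Bearing = 3*4 = 12, Cover = 6*1 = 6, Rod = 5*4 = 20.
Iteration 4: no further components; recursion stops.
SUM(need) = 1 + 3 + 5 + 5 + 6 + 12 + 3 + 5 + 6 + 12 + 20 = 78.

78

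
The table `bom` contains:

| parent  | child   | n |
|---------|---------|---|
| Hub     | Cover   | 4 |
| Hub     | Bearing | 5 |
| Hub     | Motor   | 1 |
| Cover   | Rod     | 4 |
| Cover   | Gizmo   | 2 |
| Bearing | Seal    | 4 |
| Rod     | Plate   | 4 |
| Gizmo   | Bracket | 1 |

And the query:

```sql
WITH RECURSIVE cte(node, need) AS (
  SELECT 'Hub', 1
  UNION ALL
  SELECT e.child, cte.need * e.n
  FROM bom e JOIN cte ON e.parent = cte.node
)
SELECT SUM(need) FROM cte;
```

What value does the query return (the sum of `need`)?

127

Base: (Hub, need=1).
Iteration 1: components of {Hub} -> Bearing = 1*5 = 5, Cover = 1*4 = 4, Motor = 1*1 = 1.
Iteration 2: components of {Bearing,Cover,Motor} -> Gizmo = 4*2 = 8, Rod = 4*4 = 16, Seal = 5*4 = 20.
Iteration 3: components of {Gizmo,Rod,Seal} -> Bracket = 8*1 = 8, Plate = 16*4 = 64.
Iteration 4: no further components; recursion stops.
SUM(need) = 1 + 4 + 5 + 1 + 16 + 8 + 20 + 64 + 8 = 127.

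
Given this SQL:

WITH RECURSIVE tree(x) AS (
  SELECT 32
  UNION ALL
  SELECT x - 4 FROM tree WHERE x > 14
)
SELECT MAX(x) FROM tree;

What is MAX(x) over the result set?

32

Base: x=32.
Iteration 1: 32 > 14 holds -> x = 32 - 4 = 28.
Iteration 2: 28 > 14 holds -> x = 28 - 4 = 24.
Iteration 3: 24 > 14 holds -> x = 24 - 4 = 20.
Iteration 4: 20 > 14 holds -> x = 20 - 4 = 16.
Iteration 5: 16 > 14 holds -> x = 16 - 4 = 12.
Iteration 6: 12 > 14 fails; recursion stops.
x values: 32, 28, 24, 20, 16, 12; the maximum is 32.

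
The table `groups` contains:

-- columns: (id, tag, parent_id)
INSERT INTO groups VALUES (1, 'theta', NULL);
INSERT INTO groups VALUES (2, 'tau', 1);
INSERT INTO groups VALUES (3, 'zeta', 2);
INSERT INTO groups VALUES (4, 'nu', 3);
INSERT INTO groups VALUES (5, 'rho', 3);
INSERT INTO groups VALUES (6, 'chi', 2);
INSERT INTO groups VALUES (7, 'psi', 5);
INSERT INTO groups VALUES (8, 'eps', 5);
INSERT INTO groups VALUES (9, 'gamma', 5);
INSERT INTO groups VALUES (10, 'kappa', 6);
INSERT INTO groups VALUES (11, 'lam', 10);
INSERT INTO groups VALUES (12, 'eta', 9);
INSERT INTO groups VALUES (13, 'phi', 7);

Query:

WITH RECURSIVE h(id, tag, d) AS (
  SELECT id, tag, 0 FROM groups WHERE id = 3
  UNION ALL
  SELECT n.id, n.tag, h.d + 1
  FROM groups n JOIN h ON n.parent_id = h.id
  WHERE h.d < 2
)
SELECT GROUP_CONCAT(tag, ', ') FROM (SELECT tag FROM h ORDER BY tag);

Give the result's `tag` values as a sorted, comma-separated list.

eps, gamma, nu, psi, rho, zeta

Base: id=3 (zeta) at d 0.
Iteration 1: rows with parent_id in {3} -> nu (id 4, d 1), rho (id 5, d 1).
Iteration 2: rows with parent_id in {4,5} -> psi (id 7, d 2), eps (id 8, d 2), gamma (id 9, d 2).
Iteration 3: d < 2 fails for all current rows; recursion stops.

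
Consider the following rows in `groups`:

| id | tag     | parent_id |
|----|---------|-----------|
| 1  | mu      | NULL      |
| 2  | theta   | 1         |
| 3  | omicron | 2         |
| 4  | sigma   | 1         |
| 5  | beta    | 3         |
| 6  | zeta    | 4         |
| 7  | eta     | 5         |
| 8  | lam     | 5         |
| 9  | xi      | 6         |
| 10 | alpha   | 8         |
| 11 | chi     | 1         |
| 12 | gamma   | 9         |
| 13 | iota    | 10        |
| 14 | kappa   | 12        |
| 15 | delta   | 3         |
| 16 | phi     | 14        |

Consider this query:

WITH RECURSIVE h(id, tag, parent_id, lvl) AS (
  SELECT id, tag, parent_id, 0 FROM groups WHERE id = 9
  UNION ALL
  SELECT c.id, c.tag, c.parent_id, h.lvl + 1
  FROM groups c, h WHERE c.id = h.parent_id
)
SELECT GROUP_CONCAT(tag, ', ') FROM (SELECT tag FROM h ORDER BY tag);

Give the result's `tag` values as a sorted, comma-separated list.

Base: id=9 (xi), parent_id=6, lvl 0.
Iteration 1: join on id=6 -> zeta (id 6, parent_id=4, lvl 1).
Iteration 2: join on id=4 -> sigma (id 4, parent_id=1, lvl 2).
Iteration 3: join on id=1 -> mu (id 1, parent_id=NULL, lvl 3).
Iteration 4: parent_id is NULL; no match; recursion stops.

mu, sigma, xi, zeta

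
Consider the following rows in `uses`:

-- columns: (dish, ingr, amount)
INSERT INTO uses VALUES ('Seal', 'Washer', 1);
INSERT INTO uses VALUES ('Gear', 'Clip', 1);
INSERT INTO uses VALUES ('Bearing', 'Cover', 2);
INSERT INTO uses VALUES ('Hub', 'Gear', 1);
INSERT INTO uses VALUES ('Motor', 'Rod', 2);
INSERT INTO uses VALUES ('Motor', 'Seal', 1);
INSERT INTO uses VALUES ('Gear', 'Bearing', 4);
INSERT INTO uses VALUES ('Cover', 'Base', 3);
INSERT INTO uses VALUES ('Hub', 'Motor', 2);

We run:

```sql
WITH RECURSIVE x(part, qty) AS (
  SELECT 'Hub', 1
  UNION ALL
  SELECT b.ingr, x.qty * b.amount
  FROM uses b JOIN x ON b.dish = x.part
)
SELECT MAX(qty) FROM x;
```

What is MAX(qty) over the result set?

Base: (Hub, qty=1).
Iteration 1: components of {Hub} -> Gear = 1*1 = 1, Motor = 1*2 = 2.
Iteration 2: components of {Gear,Motor} -> Bearing = 1*4 = 4, Clip = 1*1 = 1, Rod = 2*2 = 4, Seal = 2*1 = 2.
Iteration 3: components of {Bearing,Clip,Rod,Seal} -> Cover = 4*2 = 8, Washer = 2*1 = 2.
Iteration 4: components of {Cover,Washer} -> Base = 8*3 = 24.
Iteration 5: no further components; recursion stops.
qty values: 1, 1, 2, 1, 4, 2, 4, 8, 2, 24; the maximum is 24.

24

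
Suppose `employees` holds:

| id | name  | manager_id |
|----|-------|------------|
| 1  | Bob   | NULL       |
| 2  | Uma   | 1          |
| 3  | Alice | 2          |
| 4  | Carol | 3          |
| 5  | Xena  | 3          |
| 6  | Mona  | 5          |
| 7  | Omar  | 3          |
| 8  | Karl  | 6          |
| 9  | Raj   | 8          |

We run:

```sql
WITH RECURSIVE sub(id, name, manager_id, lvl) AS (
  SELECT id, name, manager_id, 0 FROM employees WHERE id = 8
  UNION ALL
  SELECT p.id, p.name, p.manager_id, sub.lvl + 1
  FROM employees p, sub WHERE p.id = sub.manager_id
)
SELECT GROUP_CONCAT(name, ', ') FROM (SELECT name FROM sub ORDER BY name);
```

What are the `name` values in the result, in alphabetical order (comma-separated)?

Alice, Bob, Karl, Mona, Uma, Xena

Base: id=8 (Karl), manager_id=6, lvl 0.
Iteration 1: join on id=6 -> Mona (id 6, manager_id=5, lvl 1).
Iteration 2: join on id=5 -> Xena (id 5, manager_id=3, lvl 2).
Iteration 3: join on id=3 -> Alice (id 3, manager_id=2, lvl 3).
Iteration 4: join on id=2 -> Uma (id 2, manager_id=1, lvl 4).
Iteration 5: join on id=1 -> Bob (id 1, manager_id=NULL, lvl 5).
Iteration 6: manager_id is NULL; no match; recursion stops.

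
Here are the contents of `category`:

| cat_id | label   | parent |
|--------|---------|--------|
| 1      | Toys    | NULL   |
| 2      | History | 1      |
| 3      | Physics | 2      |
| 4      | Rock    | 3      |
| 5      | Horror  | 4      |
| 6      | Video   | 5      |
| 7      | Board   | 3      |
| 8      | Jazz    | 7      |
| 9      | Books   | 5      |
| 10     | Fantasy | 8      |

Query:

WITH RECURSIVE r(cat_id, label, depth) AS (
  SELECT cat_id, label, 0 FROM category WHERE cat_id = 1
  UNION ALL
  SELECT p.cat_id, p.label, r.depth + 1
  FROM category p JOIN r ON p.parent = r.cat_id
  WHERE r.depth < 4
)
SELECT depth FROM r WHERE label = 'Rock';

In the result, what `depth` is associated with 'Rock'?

3

Base: cat_id=1 (Toys) at depth 0.
Iteration 1: rows with parent in {1} -> History (id 2, depth 1).
Iteration 2: rows with parent in {2} -> Physics (id 3, depth 2).
Iteration 3: rows with parent in {3} -> Rock (id 4, depth 3), Board (id 7, depth 3).
Iteration 4: rows with parent in {4,7} -> Horror (id 5, depth 4), Jazz (id 8, depth 4).
Iteration 5: depth < 4 fails for all current rows; recursion stops.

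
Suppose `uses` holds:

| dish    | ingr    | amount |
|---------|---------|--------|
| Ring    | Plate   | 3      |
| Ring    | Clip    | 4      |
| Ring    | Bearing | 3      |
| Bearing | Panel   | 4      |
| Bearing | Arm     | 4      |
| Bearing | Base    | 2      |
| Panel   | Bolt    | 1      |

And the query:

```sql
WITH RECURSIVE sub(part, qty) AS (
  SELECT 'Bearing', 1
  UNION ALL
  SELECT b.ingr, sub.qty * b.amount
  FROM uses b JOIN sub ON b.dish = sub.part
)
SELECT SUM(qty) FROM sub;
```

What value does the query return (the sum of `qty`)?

15

Base: (Bearing, qty=1).
Iteration 1: components of {Bearing} -> Arm = 1*4 = 4, Base = 1*2 = 2, Panel = 1*4 = 4.
Iteration 2: components of {Arm,Base,Panel} -> Bolt = 4*1 = 4.
Iteration 3: no further components; recursion stops.
SUM(qty) = 1 + 4 + 4 + 2 + 4 = 15.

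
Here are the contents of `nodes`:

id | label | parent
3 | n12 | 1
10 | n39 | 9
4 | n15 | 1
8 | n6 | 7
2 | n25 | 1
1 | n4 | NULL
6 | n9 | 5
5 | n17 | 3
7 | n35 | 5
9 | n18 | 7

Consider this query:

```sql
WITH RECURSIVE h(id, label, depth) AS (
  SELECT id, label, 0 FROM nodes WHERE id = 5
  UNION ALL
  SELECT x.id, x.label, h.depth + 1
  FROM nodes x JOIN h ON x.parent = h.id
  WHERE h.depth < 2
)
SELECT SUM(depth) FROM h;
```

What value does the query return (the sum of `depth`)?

6

Base: id=5 (n17) at depth 0.
Iteration 1: rows with parent in {5} -> n9 (id 6, depth 1), n35 (id 7, depth 1).
Iteration 2: rows with parent in {6,7} -> n6 (id 8, depth 2), n18 (id 9, depth 2).
Iteration 3: depth < 2 fails for all current rows; recursion stops.
SUM(depth) = 0 + 1 + 1 + 2 + 2 = 6.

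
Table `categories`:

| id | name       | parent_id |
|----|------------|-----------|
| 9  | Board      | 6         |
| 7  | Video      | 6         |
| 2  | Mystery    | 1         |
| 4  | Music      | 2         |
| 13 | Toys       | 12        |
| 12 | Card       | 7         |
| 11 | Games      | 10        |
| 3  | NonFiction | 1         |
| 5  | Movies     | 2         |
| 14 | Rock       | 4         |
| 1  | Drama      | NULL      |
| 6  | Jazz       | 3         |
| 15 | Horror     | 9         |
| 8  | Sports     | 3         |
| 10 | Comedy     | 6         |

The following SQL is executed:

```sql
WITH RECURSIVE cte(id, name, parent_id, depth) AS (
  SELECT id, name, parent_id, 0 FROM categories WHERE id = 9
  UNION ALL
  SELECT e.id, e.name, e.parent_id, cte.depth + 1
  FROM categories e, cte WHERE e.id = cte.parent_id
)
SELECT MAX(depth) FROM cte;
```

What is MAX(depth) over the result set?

3

Base: id=9 (Board), parent_id=6, depth 0.
Iteration 1: join on id=6 -> Jazz (id 6, parent_id=3, depth 1).
Iteration 2: join on id=3 -> NonFiction (id 3, parent_id=1, depth 2).
Iteration 3: join on id=1 -> Drama (id 1, parent_id=NULL, depth 3).
Iteration 4: parent_id is NULL; no match; recursion stops.
depth values: 0, 1, 2, 3; the maximum is 3.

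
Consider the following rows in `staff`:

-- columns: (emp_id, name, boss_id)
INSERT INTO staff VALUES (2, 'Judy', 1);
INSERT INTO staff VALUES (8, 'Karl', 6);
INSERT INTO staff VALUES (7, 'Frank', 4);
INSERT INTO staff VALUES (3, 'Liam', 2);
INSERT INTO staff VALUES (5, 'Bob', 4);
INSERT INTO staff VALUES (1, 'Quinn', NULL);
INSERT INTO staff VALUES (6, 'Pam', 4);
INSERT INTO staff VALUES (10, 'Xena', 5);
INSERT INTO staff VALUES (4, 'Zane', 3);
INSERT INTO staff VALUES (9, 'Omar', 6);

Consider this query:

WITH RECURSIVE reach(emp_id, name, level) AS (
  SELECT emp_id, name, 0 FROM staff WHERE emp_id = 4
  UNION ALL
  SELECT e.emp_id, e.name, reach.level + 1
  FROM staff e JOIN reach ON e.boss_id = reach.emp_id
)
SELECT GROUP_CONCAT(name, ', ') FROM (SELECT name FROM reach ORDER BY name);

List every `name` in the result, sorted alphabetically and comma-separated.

Base: emp_id=4 (Zane) at level 0.
Iteration 1: rows with boss_id in {4} -> Bob (id 5, level 1), Pam (id 6, level 1), Frank (id 7, level 1).
Iteration 2: rows with boss_id in {5,6,7} -> Karl (id 8, level 2), Omar (id 9, level 2), Xena (id 10, level 2).
Iteration 3: no rows with boss_id in {8,9,10}; recursion stops.

Bob, Frank, Karl, Omar, Pam, Xena, Zane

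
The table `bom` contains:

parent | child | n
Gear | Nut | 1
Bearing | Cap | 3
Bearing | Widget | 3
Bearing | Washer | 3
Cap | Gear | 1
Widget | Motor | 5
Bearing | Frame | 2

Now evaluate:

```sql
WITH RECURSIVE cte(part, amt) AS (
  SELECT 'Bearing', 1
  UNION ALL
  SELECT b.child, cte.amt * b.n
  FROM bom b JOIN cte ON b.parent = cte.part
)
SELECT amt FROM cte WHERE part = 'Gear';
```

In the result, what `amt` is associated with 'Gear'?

3

Base: (Bearing, amt=1).
Iteration 1: components of {Bearing} -> Cap = 1*3 = 3, Frame = 1*2 = 2, Washer = 1*3 = 3, Widget = 1*3 = 3.
Iteration 2: components of {Cap,Frame,Washer,Widget} -> Gear = 3*1 = 3, Motor = 3*5 = 15.
Iteration 3: components of {Gear,Motor} -> Nut = 3*1 = 3.
Iteration 4: no further components; recursion stops.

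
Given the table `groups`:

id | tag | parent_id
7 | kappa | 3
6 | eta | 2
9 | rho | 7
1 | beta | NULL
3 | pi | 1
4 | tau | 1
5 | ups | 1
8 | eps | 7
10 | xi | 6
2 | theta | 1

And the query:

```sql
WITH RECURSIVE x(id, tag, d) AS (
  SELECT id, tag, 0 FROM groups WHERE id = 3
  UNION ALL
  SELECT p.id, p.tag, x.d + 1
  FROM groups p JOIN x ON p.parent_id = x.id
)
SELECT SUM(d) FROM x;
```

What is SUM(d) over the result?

5

Base: id=3 (pi) at d 0.
Iteration 1: rows with parent_id in {3} -> kappa (id 7, d 1).
Iteration 2: rows with parent_id in {7} -> eps (id 8, d 2), rho (id 9, d 2).
Iteration 3: no rows with parent_id in {8,9}; recursion stops.
SUM(d) = 0 + 1 + 2 + 2 = 5.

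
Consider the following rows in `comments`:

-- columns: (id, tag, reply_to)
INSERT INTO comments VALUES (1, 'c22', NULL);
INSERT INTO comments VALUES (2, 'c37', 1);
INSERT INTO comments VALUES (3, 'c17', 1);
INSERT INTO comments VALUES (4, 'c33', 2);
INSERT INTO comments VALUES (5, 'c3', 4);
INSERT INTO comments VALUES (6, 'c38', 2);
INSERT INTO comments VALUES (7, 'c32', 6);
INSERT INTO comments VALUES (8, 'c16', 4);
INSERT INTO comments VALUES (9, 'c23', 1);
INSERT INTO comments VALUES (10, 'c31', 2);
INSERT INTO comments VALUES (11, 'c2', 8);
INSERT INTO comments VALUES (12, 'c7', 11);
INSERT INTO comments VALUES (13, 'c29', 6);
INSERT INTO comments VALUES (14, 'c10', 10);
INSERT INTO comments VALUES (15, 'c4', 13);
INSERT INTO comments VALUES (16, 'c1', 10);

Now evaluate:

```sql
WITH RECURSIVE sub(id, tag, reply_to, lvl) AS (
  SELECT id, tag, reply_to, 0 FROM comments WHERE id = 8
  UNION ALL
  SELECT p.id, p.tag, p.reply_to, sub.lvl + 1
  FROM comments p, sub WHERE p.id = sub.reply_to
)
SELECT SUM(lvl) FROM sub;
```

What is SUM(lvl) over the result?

6

Base: id=8 (c16), reply_to=4, lvl 0.
Iteration 1: join on id=4 -> c33 (id 4, reply_to=2, lvl 1).
Iteration 2: join on id=2 -> c37 (id 2, reply_to=1, lvl 2).
Iteration 3: join on id=1 -> c22 (id 1, reply_to=NULL, lvl 3).
Iteration 4: reply_to is NULL; no match; recursion stops.
SUM(lvl) = 0 + 1 + 2 + 3 = 6.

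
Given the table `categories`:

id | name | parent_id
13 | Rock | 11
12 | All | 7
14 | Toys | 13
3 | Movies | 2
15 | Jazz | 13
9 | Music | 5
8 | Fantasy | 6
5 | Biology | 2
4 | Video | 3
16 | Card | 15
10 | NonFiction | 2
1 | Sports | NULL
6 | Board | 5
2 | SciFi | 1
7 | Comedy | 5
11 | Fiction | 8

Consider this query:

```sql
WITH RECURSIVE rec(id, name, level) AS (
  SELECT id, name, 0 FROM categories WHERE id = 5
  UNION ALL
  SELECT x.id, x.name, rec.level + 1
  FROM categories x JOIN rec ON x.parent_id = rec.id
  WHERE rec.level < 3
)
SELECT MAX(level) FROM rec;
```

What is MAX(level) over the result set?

3

Base: id=5 (Biology) at level 0.
Iteration 1: rows with parent_id in {5} -> Board (id 6, level 1), Comedy (id 7, level 1), Music (id 9, level 1).
Iteration 2: rows with parent_id in {6,7,9} -> Fantasy (id 8, level 2), All (id 12, level 2).
Iteration 3: rows with parent_id in {8,12} -> Fiction (id 11, level 3).
Iteration 4: level < 3 fails for all current rows; recursion stops.
level values: 0, 1, 1, 1, 2, 2, 3; the maximum is 3.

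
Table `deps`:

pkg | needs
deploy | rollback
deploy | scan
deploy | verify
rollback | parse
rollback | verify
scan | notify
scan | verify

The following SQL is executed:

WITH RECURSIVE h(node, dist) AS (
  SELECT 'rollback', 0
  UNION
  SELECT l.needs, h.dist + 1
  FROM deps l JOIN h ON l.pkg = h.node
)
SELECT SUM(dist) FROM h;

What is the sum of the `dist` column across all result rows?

Base: (rollback, dist=0).
Iteration 1: edges from {rollback} -> (parse, dist=1), (verify, dist=1).
Iteration 2: no outgoing edges from {parse,verify}; recursion stops.
SUM(dist) = 0 + 1 + 1 = 2.

2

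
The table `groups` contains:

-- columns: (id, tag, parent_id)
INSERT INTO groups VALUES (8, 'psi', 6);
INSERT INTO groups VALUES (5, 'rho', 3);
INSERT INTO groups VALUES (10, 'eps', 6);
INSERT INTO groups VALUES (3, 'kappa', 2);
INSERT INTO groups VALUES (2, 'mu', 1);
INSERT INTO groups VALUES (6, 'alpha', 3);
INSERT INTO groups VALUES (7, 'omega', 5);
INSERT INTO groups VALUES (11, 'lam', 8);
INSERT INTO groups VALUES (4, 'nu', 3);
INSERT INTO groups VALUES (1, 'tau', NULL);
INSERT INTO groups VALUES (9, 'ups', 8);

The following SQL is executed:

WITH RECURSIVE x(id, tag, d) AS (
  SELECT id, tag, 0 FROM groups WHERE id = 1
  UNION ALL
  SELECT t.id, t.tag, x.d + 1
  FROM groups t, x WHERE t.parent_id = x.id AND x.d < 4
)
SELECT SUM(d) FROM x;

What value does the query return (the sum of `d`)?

24

Base: id=1 (tau) at d 0.
Iteration 1: rows with parent_id in {1} -> mu (id 2, d 1).
Iteration 2: rows with parent_id in {2} -> kappa (id 3, d 2).
Iteration 3: rows with parent_id in {3} -> nu (id 4, d 3), rho (id 5, d 3), alpha (id 6, d 3).
Iteration 4: rows with parent_id in {4,5,6} -> omega (id 7, d 4), psi (id 8, d 4), eps (id 10, d 4).
Iteration 5: d < 4 fails for all current rows; recursion stops.
SUM(d) = 0 + 1 + 2 + 3 + 3 + 3 + 4 + 4 + 4 = 24.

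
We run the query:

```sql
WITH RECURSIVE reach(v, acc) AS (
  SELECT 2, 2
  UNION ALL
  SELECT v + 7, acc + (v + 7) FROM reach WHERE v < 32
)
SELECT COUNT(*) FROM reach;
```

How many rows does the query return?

Base: v=2, acc=2.
Iteration 1: 2 < 32 holds -> v = 2 + 7 = 9, acc = 2 + 9 = 11.
Iteration 2: 9 < 32 holds -> v = 9 + 7 = 16, acc = 11 + 16 = 27.
Iteration 3: 16 < 32 holds -> v = 16 + 7 = 23, acc = 27 + 23 = 50.
Iteration 4: 23 < 32 holds -> v = 23 + 7 = 30, acc = 50 + 30 = 80.
Iteration 5: 30 < 32 holds -> v = 30 + 7 = 37, acc = 80 + 37 = 117.
Iteration 6: 37 < 32 fails; recursion stops.
Total rows emitted: 6.

6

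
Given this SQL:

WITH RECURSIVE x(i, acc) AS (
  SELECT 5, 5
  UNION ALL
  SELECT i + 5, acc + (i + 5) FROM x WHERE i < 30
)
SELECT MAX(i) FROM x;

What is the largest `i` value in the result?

Base: i=5, acc=5.
Iteration 1: 5 < 30 holds -> i = 5 + 5 = 10, acc = 5 + 10 = 15.
Iteration 2: 10 < 30 holds -> i = 10 + 5 = 15, acc = 15 + 15 = 30.
Iteration 3: 15 < 30 holds -> i = 15 + 5 = 20, acc = 30 + 20 = 50.
Iteration 4: 20 < 30 holds -> i = 20 + 5 = 25, acc = 50 + 25 = 75.
Iteration 5: 25 < 30 holds -> i = 25 + 5 = 30, acc = 75 + 30 = 105.
Iteration 6: 30 < 30 fails; recursion stops.
i values: 5, 10, 15, 20, 25, 30; the maximum is 30.

30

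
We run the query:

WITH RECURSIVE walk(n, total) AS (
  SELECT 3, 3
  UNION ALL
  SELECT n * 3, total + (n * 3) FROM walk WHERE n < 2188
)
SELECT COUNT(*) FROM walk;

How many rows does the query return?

Base: n=3, total=3.
Iteration 1: 3 < 2188 holds -> n = 3 * 3 = 9, total = 3 + 9 = 12.
Iteration 2: 9 < 2188 holds -> n = 9 * 3 = 27, total = 12 + 27 = 39.
Iteration 3: 27 < 2188 holds -> n = 27 * 3 = 81, total = 39 + 81 = 120.
Iteration 4: 81 < 2188 holds -> n = 81 * 3 = 243, total = 120 + 243 = 363.
Iteration 5: 243 < 2188 holds -> n = 243 * 3 = 729, total = 363 + 729 = 1092.
Iteration 6: 729 < 2188 holds -> n = 729 * 3 = 2187, total = 1092 + 2187 = 3279.
Iteration 7: 2187 < 2188 holds -> n = 2187 * 3 = 6561, total = 3279 + 6561 = 9840.
Iteration 8: 6561 < 2188 fails; recursion stops.
Total rows emitted: 8.

8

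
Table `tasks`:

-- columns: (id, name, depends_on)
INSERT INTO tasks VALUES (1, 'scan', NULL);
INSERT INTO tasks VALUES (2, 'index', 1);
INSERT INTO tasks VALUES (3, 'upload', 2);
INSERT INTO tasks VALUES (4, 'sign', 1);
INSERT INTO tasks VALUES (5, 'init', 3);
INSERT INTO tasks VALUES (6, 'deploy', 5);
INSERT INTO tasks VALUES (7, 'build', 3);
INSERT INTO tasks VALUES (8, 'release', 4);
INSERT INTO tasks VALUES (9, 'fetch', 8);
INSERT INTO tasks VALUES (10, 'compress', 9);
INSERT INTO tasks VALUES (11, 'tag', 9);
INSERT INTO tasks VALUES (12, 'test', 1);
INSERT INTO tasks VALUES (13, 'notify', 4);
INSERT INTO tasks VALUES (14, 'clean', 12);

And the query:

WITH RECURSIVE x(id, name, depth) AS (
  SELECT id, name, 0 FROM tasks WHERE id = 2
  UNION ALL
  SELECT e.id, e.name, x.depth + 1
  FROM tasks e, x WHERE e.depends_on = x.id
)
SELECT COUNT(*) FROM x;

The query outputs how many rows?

Base: id=2 (index) at depth 0.
Iteration 1: rows with depends_on in {2} -> upload (id 3, depth 1).
Iteration 2: rows with depends_on in {3} -> init (id 5, depth 2), build (id 7, depth 2).
Iteration 3: rows with depends_on in {5,7} -> deploy (id 6, depth 3).
Iteration 4: no rows with depends_on in {6}; recursion stops.
Total rows emitted: 5.

5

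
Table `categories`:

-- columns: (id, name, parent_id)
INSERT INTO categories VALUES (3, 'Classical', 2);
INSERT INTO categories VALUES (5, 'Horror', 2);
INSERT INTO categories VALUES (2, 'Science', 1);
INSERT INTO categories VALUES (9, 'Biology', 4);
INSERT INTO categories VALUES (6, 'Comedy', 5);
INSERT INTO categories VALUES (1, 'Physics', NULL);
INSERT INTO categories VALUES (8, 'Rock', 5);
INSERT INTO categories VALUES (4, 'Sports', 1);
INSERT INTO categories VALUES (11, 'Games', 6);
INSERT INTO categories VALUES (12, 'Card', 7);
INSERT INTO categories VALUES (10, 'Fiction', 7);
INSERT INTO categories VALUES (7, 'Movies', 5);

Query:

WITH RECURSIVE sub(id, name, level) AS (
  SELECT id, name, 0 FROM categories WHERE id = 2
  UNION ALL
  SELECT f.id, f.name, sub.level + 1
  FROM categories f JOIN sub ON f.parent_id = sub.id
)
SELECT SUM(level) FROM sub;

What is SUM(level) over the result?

17

Base: id=2 (Science) at level 0.
Iteration 1: rows with parent_id in {2} -> Classical (id 3, level 1), Horror (id 5, level 1).
Iteration 2: rows with parent_id in {3,5} -> Comedy (id 6, level 2), Movies (id 7, level 2), Rock (id 8, level 2).
Iteration 3: rows with parent_id in {6,7,8} -> Fiction (id 10, level 3), Games (id 11, level 3), Card (id 12, level 3).
Iteration 4: no rows with parent_id in {10,11,12}; recursion stops.
SUM(level) = 0 + 1 + 1 + 2 + 2 + 2 + 3 + 3 + 3 = 17.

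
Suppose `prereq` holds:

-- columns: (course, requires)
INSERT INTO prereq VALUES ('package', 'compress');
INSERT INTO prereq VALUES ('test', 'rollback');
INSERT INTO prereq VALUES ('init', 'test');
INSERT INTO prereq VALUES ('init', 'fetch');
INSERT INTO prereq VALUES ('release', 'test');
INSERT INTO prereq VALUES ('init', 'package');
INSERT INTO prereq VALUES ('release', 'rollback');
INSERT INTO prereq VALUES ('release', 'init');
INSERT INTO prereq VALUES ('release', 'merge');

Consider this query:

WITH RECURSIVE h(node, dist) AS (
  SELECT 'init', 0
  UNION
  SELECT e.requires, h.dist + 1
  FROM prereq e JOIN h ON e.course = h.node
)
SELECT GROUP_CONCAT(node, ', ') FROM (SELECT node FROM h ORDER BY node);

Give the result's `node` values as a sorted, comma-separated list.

Base: (init, dist=0).
Iteration 1: edges from {init} -> (fetch, dist=1), (package, dist=1), (test, dist=1).
Iteration 2: edges from {fetch,package,test} -> (compress, dist=2), (rollback, dist=2).
Iteration 3: no outgoing edges from {compress,rollback}; recursion stops.

compress, fetch, init, package, rollback, test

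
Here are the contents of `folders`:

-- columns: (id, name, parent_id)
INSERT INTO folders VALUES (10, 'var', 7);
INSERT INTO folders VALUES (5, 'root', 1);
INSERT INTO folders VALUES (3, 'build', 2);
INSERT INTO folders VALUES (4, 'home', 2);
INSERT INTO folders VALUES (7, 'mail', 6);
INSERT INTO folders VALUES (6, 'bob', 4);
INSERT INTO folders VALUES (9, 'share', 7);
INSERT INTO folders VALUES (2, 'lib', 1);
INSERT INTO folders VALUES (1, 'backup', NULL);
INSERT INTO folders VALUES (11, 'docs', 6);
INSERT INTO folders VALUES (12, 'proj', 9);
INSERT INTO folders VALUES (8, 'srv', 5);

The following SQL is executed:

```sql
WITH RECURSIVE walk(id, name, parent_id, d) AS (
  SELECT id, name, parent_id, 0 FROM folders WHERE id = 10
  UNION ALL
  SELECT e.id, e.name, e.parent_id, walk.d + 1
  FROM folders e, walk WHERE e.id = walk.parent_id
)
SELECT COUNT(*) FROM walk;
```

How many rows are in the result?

Base: id=10 (var), parent_id=7, d 0.
Iteration 1: join on id=7 -> mail (id 7, parent_id=6, d 1).
Iteration 2: join on id=6 -> bob (id 6, parent_id=4, d 2).
Iteration 3: join on id=4 -> home (id 4, parent_id=2, d 3).
Iteration 4: join on id=2 -> lib (id 2, parent_id=1, d 4).
Iteration 5: join on id=1 -> backup (id 1, parent_id=NULL, d 5).
Iteration 6: parent_id is NULL; no match; recursion stops.
Total rows emitted: 6.

6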